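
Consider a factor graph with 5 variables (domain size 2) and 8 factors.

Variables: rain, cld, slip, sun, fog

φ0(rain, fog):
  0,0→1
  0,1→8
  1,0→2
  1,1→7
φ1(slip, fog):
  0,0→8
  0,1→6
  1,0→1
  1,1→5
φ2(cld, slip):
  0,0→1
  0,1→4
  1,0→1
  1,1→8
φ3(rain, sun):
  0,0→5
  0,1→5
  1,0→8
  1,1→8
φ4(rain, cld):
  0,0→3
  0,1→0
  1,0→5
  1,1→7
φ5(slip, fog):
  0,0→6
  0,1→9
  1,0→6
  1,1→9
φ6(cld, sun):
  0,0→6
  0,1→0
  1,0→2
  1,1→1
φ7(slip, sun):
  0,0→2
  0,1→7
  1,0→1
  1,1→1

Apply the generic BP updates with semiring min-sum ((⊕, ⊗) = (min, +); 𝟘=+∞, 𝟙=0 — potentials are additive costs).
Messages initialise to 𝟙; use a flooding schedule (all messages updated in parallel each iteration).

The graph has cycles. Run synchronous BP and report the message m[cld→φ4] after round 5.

init: all messages = 𝟙 over 2 values
r1 m[φ0→rain] = [1, 2]
r1 m[φ0→fog] = [1, 7]
r1 m[φ1→slip] = [6, 1]
r1 m[φ1→fog] = [1, 5]
r1 m[φ2→cld] = [1, 1]
r1 m[φ2→slip] = [1, 4]
r1 m[φ3→rain] = [5, 8]
r1 m[φ3→sun] = [5, 5]
r1 m[φ4→rain] = [0, 5]
r1 m[φ4→cld] = [3, 0]
r1 m[φ5→slip] = [6, 6]
r1 m[φ5→fog] = [6, 9]
r1 m[φ6→cld] = [0, 1]
r1 m[φ6→sun] = [2, 0]
r1 m[φ7→slip] = [2, 1]
r1 m[φ7→sun] = [1, 1]
r1 m[rain→φ0] = [0, 0]
r1 m[rain→φ3] = [0, 0]
r1 m[rain→φ4] = [0, 0]
r1 m[cld→φ2] = [0, 0]
r1 m[cld→φ4] = [0, 0]
r1 m[cld→φ6] = [0, 0]
r1 m[slip→φ1] = [0, 0]
r1 m[slip→φ2] = [0, 0]
r1 m[slip→φ5] = [0, 0]
r1 m[slip→φ7] = [0, 0]
r1 m[sun→φ3] = [0, 0]
r1 m[sun→φ6] = [0, 0]
r1 m[sun→φ7] = [0, 0]
r1 m[fog→φ0] = [0, 0]
r1 m[fog→φ1] = [0, 0]
r1 m[fog→φ5] = [0, 0]
r2 m[φ0→rain] = [1, 2]
r2 m[φ0→fog] = [1, 7]
r2 m[φ1→slip] = [6, 1]
r2 m[φ1→fog] = [1, 5]
r2 m[φ2→cld] = [1, 1]
r2 m[φ2→slip] = [1, 4]
r2 m[φ3→rain] = [5, 8]
r2 m[φ3→sun] = [5, 5]
r2 m[φ4→rain] = [0, 5]
r2 m[φ4→cld] = [3, 0]
r2 m[φ5→slip] = [6, 6]
r2 m[φ5→fog] = [6, 9]
r2 m[φ6→cld] = [0, 1]
r2 m[φ6→sun] = [2, 0]
r2 m[φ7→slip] = [2, 1]
r2 m[φ7→sun] = [1, 1]
r2 m[rain→φ0] = [5, 13]
r2 m[rain→φ3] = [1, 7]
r2 m[rain→φ4] = [6, 10]
r2 m[cld→φ2] = [3, 1]
r2 m[cld→φ4] = [1, 2]
r2 m[cld→φ6] = [4, 1]
r2 m[slip→φ1] = [9, 11]
r2 m[slip→φ2] = [14, 8]
r2 m[slip→φ5] = [9, 6]
r2 m[slip→φ7] = [13, 11]
r2 m[sun→φ3] = [3, 1]
r2 m[sun→φ6] = [6, 6]
r2 m[sun→φ7] = [7, 5]
r2 m[fog→φ0] = [7, 14]
r2 m[fog→φ1] = [7, 16]
r2 m[fog→φ5] = [2, 12]
r3 m[φ0→rain] = [8, 9]
r3 m[φ0→fog] = [6, 13]
r3 m[φ1→slip] = [15, 8]
r3 m[φ1→fog] = [12, 15]
r3 m[φ2→cld] = [12, 15]
r3 m[φ2→slip] = [2, 7]
r3 m[φ3→rain] = [6, 9]
r3 m[φ3→sun] = [6, 6]
r3 m[φ4→rain] = [2, 6]
r3 m[φ4→cld] = [9, 6]
r3 m[φ5→slip] = [8, 8]
r3 m[φ5→fog] = [12, 15]
r3 m[φ6→cld] = [6, 7]
r3 m[φ6→sun] = [3, 2]
r3 m[φ7→slip] = [9, 6]
r3 m[φ7→sun] = [12, 12]
r3 m[rain→φ0] = [5, 13]
r3 m[rain→φ3] = [1, 7]
r3 m[rain→φ4] = [6, 10]
r3 m[cld→φ2] = [3, 1]
r3 m[cld→φ4] = [1, 2]
r3 m[cld→φ6] = [4, 1]
r3 m[slip→φ1] = [9, 11]
r3 m[slip→φ2] = [14, 8]
r3 m[slip→φ5] = [9, 6]
r3 m[slip→φ7] = [13, 11]
r3 m[sun→φ3] = [3, 1]
r3 m[sun→φ6] = [6, 6]
r3 m[sun→φ7] = [7, 5]
r3 m[fog→φ0] = [7, 14]
r3 m[fog→φ1] = [7, 16]
r3 m[fog→φ5] = [2, 12]
r4 m[φ0→rain] = [8, 9]
r4 m[φ0→fog] = [6, 13]
r4 m[φ1→slip] = [15, 8]
r4 m[φ1→fog] = [12, 15]
r4 m[φ2→cld] = [12, 15]
r4 m[φ2→slip] = [2, 7]
r4 m[φ3→rain] = [6, 9]
r4 m[φ3→sun] = [6, 6]
r4 m[φ4→rain] = [2, 6]
r4 m[φ4→cld] = [9, 6]
r4 m[φ5→slip] = [8, 8]
r4 m[φ5→fog] = [12, 15]
r4 m[φ6→cld] = [6, 7]
r4 m[φ6→sun] = [3, 2]
r4 m[φ7→slip] = [9, 6]
r4 m[φ7→sun] = [12, 12]
r4 m[rain→φ0] = [8, 15]
r4 m[rain→φ3] = [10, 15]
r4 m[rain→φ4] = [14, 18]
r4 m[cld→φ2] = [15, 13]
r4 m[cld→φ4] = [18, 22]
r4 m[cld→φ6] = [21, 21]
r4 m[slip→φ1] = [19, 21]
r4 m[slip→φ2] = [32, 22]
r4 m[slip→φ5] = [26, 21]
r4 m[slip→φ7] = [25, 23]
r4 m[sun→φ3] = [15, 14]
r4 m[sun→φ6] = [18, 18]
r4 m[sun→φ7] = [9, 8]
r4 m[fog→φ0] = [24, 30]
r4 m[fog→φ1] = [18, 28]
r4 m[fog→φ5] = [18, 28]
r5 m[φ0→rain] = [25, 26]
r5 m[φ0→fog] = [9, 16]
r5 m[φ1→slip] = [26, 19]
r5 m[φ1→fog] = [22, 25]
r5 m[φ2→cld] = [26, 30]
r5 m[φ2→slip] = [14, 19]
r5 m[φ3→rain] = [19, 22]
r5 m[φ3→sun] = [15, 15]
r5 m[φ4→rain] = [21, 23]
r5 m[φ4→cld] = [17, 14]
r5 m[φ5→slip] = [24, 24]
r5 m[φ5→fog] = [27, 30]
r5 m[φ6→cld] = [18, 19]
r5 m[φ6→sun] = [23, 21]
r5 m[φ7→slip] = [11, 9]
r5 m[φ7→sun] = [24, 24]
r5 m[rain→φ0] = [8, 15]
r5 m[rain→φ3] = [10, 15]
r5 m[rain→φ4] = [14, 18]
r5 m[cld→φ2] = [15, 13]
r5 m[cld→φ4] = [18, 22]
r5 m[cld→φ6] = [21, 21]
r5 m[slip→φ1] = [19, 21]
r5 m[slip→φ2] = [32, 22]
r5 m[slip→φ5] = [26, 21]
r5 m[slip→φ7] = [25, 23]
r5 m[sun→φ3] = [15, 14]
r5 m[sun→φ6] = [18, 18]
r5 m[sun→φ7] = [9, 8]
r5 m[fog→φ0] = [24, 30]
r5 m[fog→φ1] = [18, 28]
r5 m[fog→φ5] = [18, 28]

message @ round 5 = [18, 22]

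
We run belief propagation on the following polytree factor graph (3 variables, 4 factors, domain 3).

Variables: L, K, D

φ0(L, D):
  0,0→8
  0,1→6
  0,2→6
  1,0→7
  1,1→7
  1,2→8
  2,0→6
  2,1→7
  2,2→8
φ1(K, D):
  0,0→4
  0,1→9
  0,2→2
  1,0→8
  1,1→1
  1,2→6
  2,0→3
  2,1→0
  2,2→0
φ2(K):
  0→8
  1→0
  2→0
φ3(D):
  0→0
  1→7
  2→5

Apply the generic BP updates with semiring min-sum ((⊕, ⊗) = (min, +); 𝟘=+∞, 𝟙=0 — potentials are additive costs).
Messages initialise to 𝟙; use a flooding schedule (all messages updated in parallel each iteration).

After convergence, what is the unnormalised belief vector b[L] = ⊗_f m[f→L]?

b[L] = [11, 10, 9]

init: all messages = 𝟙 over 3 values
r1 m[φ0→L] = [6, 7, 6]
r1 m[φ0→D] = [6, 6, 6]
r1 m[φ1→K] = [2, 1, 0]
r1 m[φ1→D] = [3, 0, 0]
r1 m[φ2→K] = [8, 0, 0]
r1 m[φ3→D] = [0, 7, 5]
r1 m[L→φ0] = [0, 0, 0]
r1 m[K→φ1] = [0, 0, 0]
r1 m[K→φ2] = [0, 0, 0]
r1 m[D→φ0] = [0, 0, 0]
r1 m[D→φ1] = [0, 0, 0]
r1 m[D→φ3] = [0, 0, 0]
r2 m[φ0→L] = [6, 7, 6]
r2 m[φ0→D] = [6, 6, 6]
r2 m[φ1→K] = [2, 1, 0]
r2 m[φ1→D] = [3, 0, 0]
r2 m[φ2→K] = [8, 0, 0]
r2 m[φ3→D] = [0, 7, 5]
r2 m[L→φ0] = [0, 0, 0]
r2 m[K→φ1] = [8, 0, 0]
r2 m[K→φ2] = [2, 1, 0]
r2 m[D→φ0] = [3, 7, 5]
r2 m[D→φ1] = [6, 13, 11]
r2 m[D→φ3] = [9, 6, 6]
r3 m[φ0→L] = [11, 10, 9]
r3 m[φ0→D] = [6, 6, 6]
r3 m[φ1→K] = [10, 14, 9]
r3 m[φ1→D] = [3, 0, 0]
r3 m[φ2→K] = [8, 0, 0]
r3 m[φ3→D] = [0, 7, 5]
r3 m[L→φ0] = [0, 0, 0]
r3 m[K→φ1] = [8, 0, 0]
r3 m[K→φ2] = [2, 1, 0]
r3 m[D→φ0] = [3, 7, 5]
r3 m[D→φ1] = [6, 13, 11]
r3 m[D→φ3] = [9, 6, 6]
r4 m[φ0→L] = [11, 10, 9]
r4 m[φ0→D] = [6, 6, 6]
r4 m[φ1→K] = [10, 14, 9]
r4 m[φ1→D] = [3, 0, 0]
r4 m[φ2→K] = [8, 0, 0]
r4 m[φ3→D] = [0, 7, 5]
r4 m[L→φ0] = [0, 0, 0]
r4 m[K→φ1] = [8, 0, 0]
r4 m[K→φ2] = [10, 14, 9]
r4 m[D→φ0] = [3, 7, 5]
r4 m[D→φ1] = [6, 13, 11]
r4 m[D→φ3] = [9, 6, 6]
r5 m[φ0→L] = [11, 10, 9]
r5 m[φ0→D] = [6, 6, 6]
r5 m[φ1→K] = [10, 14, 9]
r5 m[φ1→D] = [3, 0, 0]
r5 m[φ2→K] = [8, 0, 0]
r5 m[φ3→D] = [0, 7, 5]
r5 m[L→φ0] = [0, 0, 0]
r5 m[K→φ1] = [8, 0, 0]
r5 m[K→φ2] = [10, 14, 9]
r5 m[D→φ0] = [3, 7, 5]
r5 m[D→φ1] = [6, 13, 11]
r5 m[D→φ3] = [9, 6, 6]
fixed point reached at round 5
b[L] = ⊗ incoming = [11, 10, 9]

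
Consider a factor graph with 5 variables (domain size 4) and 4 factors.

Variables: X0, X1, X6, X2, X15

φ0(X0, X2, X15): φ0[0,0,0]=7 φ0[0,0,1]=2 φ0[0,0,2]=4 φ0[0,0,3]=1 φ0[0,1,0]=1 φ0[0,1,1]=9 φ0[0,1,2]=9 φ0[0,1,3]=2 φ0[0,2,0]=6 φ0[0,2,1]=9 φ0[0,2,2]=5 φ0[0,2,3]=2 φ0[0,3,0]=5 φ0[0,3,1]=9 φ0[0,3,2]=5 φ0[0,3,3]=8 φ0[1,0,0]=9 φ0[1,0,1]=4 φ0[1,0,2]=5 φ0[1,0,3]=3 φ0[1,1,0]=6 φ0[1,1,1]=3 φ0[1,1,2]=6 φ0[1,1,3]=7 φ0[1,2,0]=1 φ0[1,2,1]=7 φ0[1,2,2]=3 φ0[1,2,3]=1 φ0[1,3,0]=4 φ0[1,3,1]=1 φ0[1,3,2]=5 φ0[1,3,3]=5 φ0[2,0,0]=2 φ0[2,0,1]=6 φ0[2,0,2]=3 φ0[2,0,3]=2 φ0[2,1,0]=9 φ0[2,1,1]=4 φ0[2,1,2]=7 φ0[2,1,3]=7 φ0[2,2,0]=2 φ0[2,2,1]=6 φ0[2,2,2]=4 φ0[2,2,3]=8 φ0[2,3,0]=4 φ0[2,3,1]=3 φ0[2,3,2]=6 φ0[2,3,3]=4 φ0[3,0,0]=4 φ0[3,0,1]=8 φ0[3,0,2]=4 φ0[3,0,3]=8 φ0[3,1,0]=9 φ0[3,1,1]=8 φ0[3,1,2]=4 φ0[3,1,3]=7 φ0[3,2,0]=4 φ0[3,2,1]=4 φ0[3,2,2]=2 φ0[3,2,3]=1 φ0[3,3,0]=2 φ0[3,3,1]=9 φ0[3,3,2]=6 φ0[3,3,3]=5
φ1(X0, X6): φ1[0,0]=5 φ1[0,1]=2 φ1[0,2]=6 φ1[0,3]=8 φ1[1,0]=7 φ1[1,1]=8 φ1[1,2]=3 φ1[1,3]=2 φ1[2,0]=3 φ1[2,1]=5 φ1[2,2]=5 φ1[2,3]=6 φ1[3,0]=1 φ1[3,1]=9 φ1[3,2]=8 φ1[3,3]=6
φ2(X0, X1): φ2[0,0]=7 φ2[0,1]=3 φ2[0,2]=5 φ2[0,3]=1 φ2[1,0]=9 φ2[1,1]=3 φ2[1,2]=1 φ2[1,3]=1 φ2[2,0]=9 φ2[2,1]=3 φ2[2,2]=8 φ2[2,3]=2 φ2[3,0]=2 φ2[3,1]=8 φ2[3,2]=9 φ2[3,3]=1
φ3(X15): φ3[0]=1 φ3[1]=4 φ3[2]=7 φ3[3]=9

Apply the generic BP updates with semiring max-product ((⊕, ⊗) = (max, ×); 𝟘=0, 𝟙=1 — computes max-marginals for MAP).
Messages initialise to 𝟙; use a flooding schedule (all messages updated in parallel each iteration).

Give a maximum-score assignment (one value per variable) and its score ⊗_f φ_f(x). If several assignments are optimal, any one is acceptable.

init: all messages = 𝟙 over 4 values
r1 m[φ0→X0] = [9, 9, 9, 9]
r1 m[φ0→X2] = [9, 9, 9, 9]
r1 m[φ0→X15] = [9, 9, 9, 8]
r1 m[φ1→X0] = [8, 8, 6, 9]
r1 m[φ1→X6] = [7, 9, 8, 8]
r1 m[φ2→X0] = [7, 9, 9, 9]
r1 m[φ2→X1] = [9, 8, 9, 2]
r1 m[φ3→X15] = [1, 4, 7, 9]
r1 m[X0→φ0] = [1, 1, 1, 1]
r1 m[X0→φ1] = [1, 1, 1, 1]
r1 m[X0→φ2] = [1, 1, 1, 1]
r1 m[X1→φ2] = [1, 1, 1, 1]
r1 m[X6→φ1] = [1, 1, 1, 1]
r1 m[X2→φ0] = [1, 1, 1, 1]
r1 m[X15→φ0] = [1, 1, 1, 1]
r1 m[X15→φ3] = [1, 1, 1, 1]
r2 m[φ0→X0] = [9, 9, 9, 9]
r2 m[φ0→X2] = [9, 9, 9, 9]
r2 m[φ0→X15] = [9, 9, 9, 8]
r2 m[φ1→X0] = [8, 8, 6, 9]
r2 m[φ1→X6] = [7, 9, 8, 8]
r2 m[φ2→X0] = [7, 9, 9, 9]
r2 m[φ2→X1] = [9, 8, 9, 2]
r2 m[φ3→X15] = [1, 4, 7, 9]
r2 m[X0→φ0] = [56, 72, 54, 81]
r2 m[X0→φ1] = [63, 81, 81, 81]
r2 m[X0→φ2] = [72, 72, 54, 81]
r2 m[X1→φ2] = [1, 1, 1, 1]
r2 m[X6→φ1] = [1, 1, 1, 1]
r2 m[X2→φ0] = [1, 1, 1, 1]
r2 m[X15→φ0] = [1, 4, 7, 9]
r2 m[X15→φ3] = [9, 9, 9, 8]
r3 m[φ0→X0] = [72, 63, 72, 72]
r3 m[φ0→X2] = [5832, 5103, 3888, 4032]
r3 m[φ0→X15] = [729, 729, 504, 648]
r3 m[φ1→X0] = [8, 8, 6, 9]
r3 m[φ1→X6] = [567, 729, 648, 504]
r3 m[φ2→X0] = [7, 9, 9, 9]
r3 m[φ2→X1] = [648, 648, 729, 108]
r3 m[φ3→X15] = [1, 4, 7, 9]
r3 m[X0→φ0] = [56, 72, 54, 81]
r3 m[X0→φ1] = [63, 81, 81, 81]
r3 m[X0→φ2] = [72, 72, 54, 81]
r3 m[X1→φ2] = [1, 1, 1, 1]
r3 m[X6→φ1] = [1, 1, 1, 1]
r3 m[X2→φ0] = [1, 1, 1, 1]
r3 m[X15→φ0] = [1, 4, 7, 9]
r3 m[X15→φ3] = [9, 9, 9, 8]
r4 m[φ0→X0] = [72, 63, 72, 72]
r4 m[φ0→X2] = [5832, 5103, 3888, 4032]
r4 m[φ0→X15] = [729, 729, 504, 648]
r4 m[φ1→X0] = [8, 8, 6, 9]
r4 m[φ1→X6] = [567, 729, 648, 504]
r4 m[φ2→X0] = [7, 9, 9, 9]
r4 m[φ2→X1] = [648, 648, 729, 108]
r4 m[φ3→X15] = [1, 4, 7, 9]
r4 m[X0→φ0] = [56, 72, 54, 81]
r4 m[X0→φ1] = [504, 567, 648, 648]
r4 m[X0→φ2] = [576, 504, 432, 648]
r4 m[X1→φ2] = [1, 1, 1, 1]
r4 m[X6→φ1] = [1, 1, 1, 1]
r4 m[X2→φ0] = [1, 1, 1, 1]
r4 m[X15→φ0] = [1, 4, 7, 9]
r4 m[X15→φ3] = [729, 729, 504, 648]
r5 m[φ0→X0] = [72, 63, 72, 72]
r5 m[φ0→X2] = [5832, 5103, 3888, 4032]
r5 m[φ0→X15] = [729, 729, 504, 648]
r5 m[φ1→X0] = [8, 8, 6, 9]
r5 m[φ1→X6] = [3969, 5832, 5184, 4032]
r5 m[φ2→X0] = [7, 9, 9, 9]
r5 m[φ2→X1] = [4536, 5184, 5832, 864]
r5 m[φ3→X15] = [1, 4, 7, 9]
r5 m[X0→φ0] = [56, 72, 54, 81]
r5 m[X0→φ1] = [504, 567, 648, 648]
r5 m[X0→φ2] = [576, 504, 432, 648]
r5 m[X1→φ2] = [1, 1, 1, 1]
r5 m[X6→φ1] = [1, 1, 1, 1]
r5 m[X2→φ0] = [1, 1, 1, 1]
r5 m[X15→φ0] = [1, 4, 7, 9]
r5 m[X15→φ3] = [729, 729, 504, 648]
r6 m[φ0→X0] = [72, 63, 72, 72]
r6 m[φ0→X2] = [5832, 5103, 3888, 4032]
r6 m[φ0→X15] = [729, 729, 504, 648]
r6 m[φ1→X0] = [8, 8, 6, 9]
r6 m[φ1→X6] = [3969, 5832, 5184, 4032]
r6 m[φ2→X0] = [7, 9, 9, 9]
r6 m[φ2→X1] = [4536, 5184, 5832, 864]
r6 m[φ3→X15] = [1, 4, 7, 9]
r6 m[X0→φ0] = [56, 72, 54, 81]
r6 m[X0→φ1] = [504, 567, 648, 648]
r6 m[X0→φ2] = [576, 504, 432, 648]
r6 m[X1→φ2] = [1, 1, 1, 1]
r6 m[X6→φ1] = [1, 1, 1, 1]
r6 m[X2→φ0] = [1, 1, 1, 1]
r6 m[X15→φ0] = [1, 4, 7, 9]
r6 m[X15→φ3] = [729, 729, 504, 648]
fixed point reached at round 6
traceback from X0: (X0=3, X1=2, X6=1, X2=0, X15=3), score=5832

assignment: (X0=3, X1=2, X6=1, X2=0, X15=3); score = 5832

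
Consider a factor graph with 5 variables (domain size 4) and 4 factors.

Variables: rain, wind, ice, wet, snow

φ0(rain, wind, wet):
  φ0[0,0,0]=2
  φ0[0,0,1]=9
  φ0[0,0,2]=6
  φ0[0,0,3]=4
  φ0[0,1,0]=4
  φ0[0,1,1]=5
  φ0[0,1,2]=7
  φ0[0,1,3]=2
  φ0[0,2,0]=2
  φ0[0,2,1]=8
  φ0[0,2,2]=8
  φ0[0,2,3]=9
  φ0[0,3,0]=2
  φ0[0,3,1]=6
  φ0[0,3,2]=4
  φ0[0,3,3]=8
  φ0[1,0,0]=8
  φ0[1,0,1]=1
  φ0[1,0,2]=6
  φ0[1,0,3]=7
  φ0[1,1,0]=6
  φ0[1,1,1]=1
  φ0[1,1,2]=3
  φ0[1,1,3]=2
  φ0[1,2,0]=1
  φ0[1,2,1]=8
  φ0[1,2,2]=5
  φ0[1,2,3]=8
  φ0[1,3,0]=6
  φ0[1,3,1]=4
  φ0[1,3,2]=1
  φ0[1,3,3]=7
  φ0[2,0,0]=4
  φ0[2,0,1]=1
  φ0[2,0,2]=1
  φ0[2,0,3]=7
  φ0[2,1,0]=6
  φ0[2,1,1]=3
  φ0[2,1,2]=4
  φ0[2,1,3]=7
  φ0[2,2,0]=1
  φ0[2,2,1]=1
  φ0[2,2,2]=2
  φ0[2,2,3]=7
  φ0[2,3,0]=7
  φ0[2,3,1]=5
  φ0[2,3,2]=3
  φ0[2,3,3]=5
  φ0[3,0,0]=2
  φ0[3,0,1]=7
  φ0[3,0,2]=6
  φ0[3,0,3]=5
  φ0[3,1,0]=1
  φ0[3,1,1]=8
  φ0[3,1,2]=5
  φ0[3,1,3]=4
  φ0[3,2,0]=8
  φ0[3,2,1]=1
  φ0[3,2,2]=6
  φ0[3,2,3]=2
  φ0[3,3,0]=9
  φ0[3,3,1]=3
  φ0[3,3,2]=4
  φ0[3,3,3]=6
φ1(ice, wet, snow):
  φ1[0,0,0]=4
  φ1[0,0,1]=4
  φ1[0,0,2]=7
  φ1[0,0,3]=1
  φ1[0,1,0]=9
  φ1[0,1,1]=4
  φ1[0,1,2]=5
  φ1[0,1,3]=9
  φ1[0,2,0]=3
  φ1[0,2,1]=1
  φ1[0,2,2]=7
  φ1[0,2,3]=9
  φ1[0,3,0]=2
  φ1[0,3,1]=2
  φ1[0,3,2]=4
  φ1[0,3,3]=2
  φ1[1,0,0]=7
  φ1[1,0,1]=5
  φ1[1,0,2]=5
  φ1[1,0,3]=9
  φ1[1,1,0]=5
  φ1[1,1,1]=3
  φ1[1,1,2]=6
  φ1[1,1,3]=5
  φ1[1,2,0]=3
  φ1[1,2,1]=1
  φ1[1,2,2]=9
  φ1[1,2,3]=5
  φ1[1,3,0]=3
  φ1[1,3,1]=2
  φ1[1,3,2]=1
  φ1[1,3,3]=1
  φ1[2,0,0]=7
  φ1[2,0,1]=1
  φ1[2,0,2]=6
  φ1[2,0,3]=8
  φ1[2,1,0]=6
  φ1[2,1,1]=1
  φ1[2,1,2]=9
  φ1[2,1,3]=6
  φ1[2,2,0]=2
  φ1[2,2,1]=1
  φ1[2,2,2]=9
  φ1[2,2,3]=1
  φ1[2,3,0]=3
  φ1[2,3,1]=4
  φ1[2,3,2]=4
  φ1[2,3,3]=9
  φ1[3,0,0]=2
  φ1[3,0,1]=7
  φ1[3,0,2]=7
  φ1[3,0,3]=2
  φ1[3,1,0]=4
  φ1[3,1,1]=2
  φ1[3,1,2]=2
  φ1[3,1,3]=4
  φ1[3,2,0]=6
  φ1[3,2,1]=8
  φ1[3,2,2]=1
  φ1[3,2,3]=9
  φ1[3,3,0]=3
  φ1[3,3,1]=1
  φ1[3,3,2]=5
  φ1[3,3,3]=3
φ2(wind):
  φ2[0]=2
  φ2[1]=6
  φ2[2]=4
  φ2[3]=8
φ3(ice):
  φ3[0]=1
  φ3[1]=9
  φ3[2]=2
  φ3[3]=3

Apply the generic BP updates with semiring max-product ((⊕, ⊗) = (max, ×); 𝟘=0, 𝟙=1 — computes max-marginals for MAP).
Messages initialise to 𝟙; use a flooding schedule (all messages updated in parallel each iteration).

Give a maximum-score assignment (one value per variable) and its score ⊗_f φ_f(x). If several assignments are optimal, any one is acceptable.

init: all messages = 𝟙 over 4 values
r1 m[φ0→rain] = [9, 8, 7, 9]
r1 m[φ0→wind] = [9, 8, 9, 9]
r1 m[φ0→wet] = [9, 9, 8, 9]
r1 m[φ1→ice] = [9, 9, 9, 9]
r1 m[φ1→wet] = [9, 9, 9, 9]
r1 m[φ1→snow] = [9, 8, 9, 9]
r1 m[φ2→wind] = [2, 6, 4, 8]
r1 m[φ3→ice] = [1, 9, 2, 3]
r1 m[rain→φ0] = [1, 1, 1, 1]
r1 m[wind→φ0] = [1, 1, 1, 1]
r1 m[wind→φ2] = [1, 1, 1, 1]
r1 m[ice→φ1] = [1, 1, 1, 1]
r1 m[ice→φ3] = [1, 1, 1, 1]
r1 m[wet→φ0] = [1, 1, 1, 1]
r1 m[wet→φ1] = [1, 1, 1, 1]
r1 m[snow→φ1] = [1, 1, 1, 1]
r2 m[φ0→rain] = [9, 8, 7, 9]
r2 m[φ0→wind] = [9, 8, 9, 9]
r2 m[φ0→wet] = [9, 9, 8, 9]
r2 m[φ1→ice] = [9, 9, 9, 9]
r2 m[φ1→wet] = [9, 9, 9, 9]
r2 m[φ1→snow] = [9, 8, 9, 9]
r2 m[φ2→wind] = [2, 6, 4, 8]
r2 m[φ3→ice] = [1, 9, 2, 3]
r2 m[rain→φ0] = [1, 1, 1, 1]
r2 m[wind→φ0] = [2, 6, 4, 8]
r2 m[wind→φ2] = [9, 8, 9, 9]
r2 m[ice→φ1] = [1, 9, 2, 3]
r2 m[ice→φ3] = [9, 9, 9, 9]
r2 m[wet→φ0] = [9, 9, 9, 9]
r2 m[wet→φ1] = [9, 9, 8, 9]
r2 m[snow→φ1] = [1, 1, 1, 1]
r3 m[φ0→rain] = [576, 504, 504, 648]
r3 m[φ0→wind] = [81, 72, 81, 81]
r3 m[φ0→wet] = [72, 48, 42, 64]
r3 m[φ1→ice] = [81, 81, 81, 72]
r3 m[φ1→wet] = [81, 54, 81, 27]
r3 m[φ1→snow] = [567, 405, 648, 729]
r3 m[φ2→wind] = [2, 6, 4, 8]
r3 m[φ3→ice] = [1, 9, 2, 3]
r3 m[rain→φ0] = [1, 1, 1, 1]
r3 m[wind→φ0] = [2, 6, 4, 8]
r3 m[wind→φ2] = [9, 8, 9, 9]
r3 m[ice→φ1] = [1, 9, 2, 3]
r3 m[ice→φ3] = [9, 9, 9, 9]
r3 m[wet→φ0] = [9, 9, 9, 9]
r3 m[wet→φ1] = [9, 9, 8, 9]
r3 m[snow→φ1] = [1, 1, 1, 1]
r4 m[φ0→rain] = [576, 504, 504, 648]
r4 m[φ0→wind] = [81, 72, 81, 81]
r4 m[φ0→wet] = [72, 48, 42, 64]
r4 m[φ1→ice] = [81, 81, 81, 72]
r4 m[φ1→wet] = [81, 54, 81, 27]
r4 m[φ1→snow] = [567, 405, 648, 729]
r4 m[φ2→wind] = [2, 6, 4, 8]
r4 m[φ3→ice] = [1, 9, 2, 3]
r4 m[rain→φ0] = [1, 1, 1, 1]
r4 m[wind→φ0] = [2, 6, 4, 8]
r4 m[wind→φ2] = [81, 72, 81, 81]
r4 m[ice→φ1] = [1, 9, 2, 3]
r4 m[ice→φ3] = [81, 81, 81, 72]
r4 m[wet→φ0] = [81, 54, 81, 27]
r4 m[wet→φ1] = [72, 48, 42, 64]
r4 m[snow→φ1] = [1, 1, 1, 1]
r5 m[φ0→rain] = [3402, 3888, 4536, 5832]
r5 m[φ0→wind] = [648, 567, 648, 729]
r5 m[φ0→wet] = [72, 48, 42, 64]
r5 m[φ1→ice] = [504, 648, 576, 504]
r5 m[φ1→wet] = [81, 54, 81, 27]
r5 m[φ1→snow] = [4536, 3240, 3402, 5832]
r5 m[φ2→wind] = [2, 6, 4, 8]
r5 m[φ3→ice] = [1, 9, 2, 3]
r5 m[rain→φ0] = [1, 1, 1, 1]
r5 m[wind→φ0] = [2, 6, 4, 8]
r5 m[wind→φ2] = [81, 72, 81, 81]
r5 m[ice→φ1] = [1, 9, 2, 3]
r5 m[ice→φ3] = [81, 81, 81, 72]
r5 m[wet→φ0] = [81, 54, 81, 27]
r5 m[wet→φ1] = [72, 48, 42, 64]
r5 m[snow→φ1] = [1, 1, 1, 1]
r6 m[φ0→rain] = [3402, 3888, 4536, 5832]
r6 m[φ0→wind] = [648, 567, 648, 729]
r6 m[φ0→wet] = [72, 48, 42, 64]
r6 m[φ1→ice] = [504, 648, 576, 504]
r6 m[φ1→wet] = [81, 54, 81, 27]
r6 m[φ1→snow] = [4536, 3240, 3402, 5832]
r6 m[φ2→wind] = [2, 6, 4, 8]
r6 m[φ3→ice] = [1, 9, 2, 3]
r6 m[rain→φ0] = [1, 1, 1, 1]
r6 m[wind→φ0] = [2, 6, 4, 8]
r6 m[wind→φ2] = [648, 567, 648, 729]
r6 m[ice→φ1] = [1, 9, 2, 3]
r6 m[ice→φ3] = [504, 648, 576, 504]
r6 m[wet→φ0] = [81, 54, 81, 27]
r6 m[wet→φ1] = [72, 48, 42, 64]
r6 m[snow→φ1] = [1, 1, 1, 1]
r7 m[φ0→rain] = [3402, 3888, 4536, 5832]
r7 m[φ0→wind] = [648, 567, 648, 729]
r7 m[φ0→wet] = [72, 48, 42, 64]
r7 m[φ1→ice] = [504, 648, 576, 504]
r7 m[φ1→wet] = [81, 54, 81, 27]
r7 m[φ1→snow] = [4536, 3240, 3402, 5832]
r7 m[φ2→wind] = [2, 6, 4, 8]
r7 m[φ3→ice] = [1, 9, 2, 3]
r7 m[rain→φ0] = [1, 1, 1, 1]
r7 m[wind→φ0] = [2, 6, 4, 8]
r7 m[wind→φ2] = [648, 567, 648, 729]
r7 m[ice→φ1] = [1, 9, 2, 3]
r7 m[ice→φ3] = [504, 648, 576, 504]
r7 m[wet→φ0] = [81, 54, 81, 27]
r7 m[wet→φ1] = [72, 48, 42, 64]
r7 m[snow→φ1] = [1, 1, 1, 1]
fixed point reached at round 7
traceback from rain: (rain=3, wind=3, ice=1, wet=0, snow=3), score=5832

assignment: (rain=3, wind=3, ice=1, wet=0, snow=3); score = 5832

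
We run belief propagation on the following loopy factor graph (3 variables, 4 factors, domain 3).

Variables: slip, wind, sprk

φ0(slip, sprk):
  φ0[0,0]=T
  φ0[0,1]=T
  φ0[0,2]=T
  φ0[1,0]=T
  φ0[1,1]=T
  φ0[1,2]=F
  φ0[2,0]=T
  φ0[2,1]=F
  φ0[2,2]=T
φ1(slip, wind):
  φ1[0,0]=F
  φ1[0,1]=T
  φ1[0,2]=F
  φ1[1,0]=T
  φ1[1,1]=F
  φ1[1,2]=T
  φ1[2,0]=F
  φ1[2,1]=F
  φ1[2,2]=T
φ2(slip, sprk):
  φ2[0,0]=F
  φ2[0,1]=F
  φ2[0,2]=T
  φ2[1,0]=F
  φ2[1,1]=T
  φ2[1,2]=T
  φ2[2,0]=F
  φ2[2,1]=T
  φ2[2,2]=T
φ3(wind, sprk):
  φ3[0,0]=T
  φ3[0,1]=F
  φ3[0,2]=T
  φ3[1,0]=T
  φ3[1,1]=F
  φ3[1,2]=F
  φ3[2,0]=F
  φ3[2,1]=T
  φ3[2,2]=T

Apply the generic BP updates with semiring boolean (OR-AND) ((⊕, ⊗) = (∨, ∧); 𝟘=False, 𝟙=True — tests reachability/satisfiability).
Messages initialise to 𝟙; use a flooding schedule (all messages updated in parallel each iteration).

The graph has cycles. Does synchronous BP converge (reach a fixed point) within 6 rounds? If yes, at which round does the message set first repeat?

NOT CONVERGED within 6 rounds

init: all messages = 𝟙 over 3 values
r1 m[φ0→slip] = [T, T, T]
r1 m[φ0→sprk] = [T, T, T]
r1 m[φ1→slip] = [T, T, T]
r1 m[φ1→wind] = [T, T, T]
r1 m[φ2→slip] = [T, T, T]
r1 m[φ2→sprk] = [F, T, T]
r1 m[φ3→wind] = [T, T, T]
r1 m[φ3→sprk] = [T, T, T]
r1 m[slip→φ0] = [T, T, T]
r1 m[slip→φ1] = [T, T, T]
r1 m[slip→φ2] = [T, T, T]
r1 m[wind→φ1] = [T, T, T]
r1 m[wind→φ3] = [T, T, T]
r1 m[sprk→φ0] = [T, T, T]
r1 m[sprk→φ2] = [T, T, T]
r1 m[sprk→φ3] = [T, T, T]
r2 m[φ0→slip] = [T, T, T]
r2 m[φ0→sprk] = [T, T, T]
r2 m[φ1→slip] = [T, T, T]
r2 m[φ1→wind] = [T, T, T]
r2 m[φ2→slip] = [T, T, T]
r2 m[φ2→sprk] = [F, T, T]
r2 m[φ3→wind] = [T, T, T]
r2 m[φ3→sprk] = [T, T, T]
r2 m[slip→φ0] = [T, T, T]
r2 m[slip→φ1] = [T, T, T]
r2 m[slip→φ2] = [T, T, T]
r2 m[wind→φ1] = [T, T, T]
r2 m[wind→φ3] = [T, T, T]
r2 m[sprk→φ0] = [F, T, T]
r2 m[sprk→φ2] = [T, T, T]
r2 m[sprk→φ3] = [F, T, T]
r3 m[φ0→slip] = [T, T, T]
r3 m[φ0→sprk] = [T, T, T]
r3 m[φ1→slip] = [T, T, T]
r3 m[φ1→wind] = [T, T, T]
r3 m[φ2→slip] = [T, T, T]
r3 m[φ2→sprk] = [F, T, T]
r3 m[φ3→wind] = [T, F, T]
r3 m[φ3→sprk] = [T, T, T]
r3 m[slip→φ0] = [T, T, T]
r3 m[slip→φ1] = [T, T, T]
r3 m[slip→φ2] = [T, T, T]
r3 m[wind→φ1] = [T, T, T]
r3 m[wind→φ3] = [T, T, T]
r3 m[sprk→φ0] = [F, T, T]
r3 m[sprk→φ2] = [T, T, T]
r3 m[sprk→φ3] = [F, T, T]
r4 m[φ0→slip] = [T, T, T]
r4 m[φ0→sprk] = [T, T, T]
r4 m[φ1→slip] = [T, T, T]
r4 m[φ1→wind] = [T, T, T]
r4 m[φ2→slip] = [T, T, T]
r4 m[φ2→sprk] = [F, T, T]
r4 m[φ3→wind] = [T, F, T]
r4 m[φ3→sprk] = [T, T, T]
r4 m[slip→φ0] = [T, T, T]
r4 m[slip→φ1] = [T, T, T]
r4 m[slip→φ2] = [T, T, T]
r4 m[wind→φ1] = [T, F, T]
r4 m[wind→φ3] = [T, T, T]
r4 m[sprk→φ0] = [F, T, T]
r4 m[sprk→φ2] = [T, T, T]
r4 m[sprk→φ3] = [F, T, T]
r5 m[φ0→slip] = [T, T, T]
r5 m[φ0→sprk] = [T, T, T]
r5 m[φ1→slip] = [F, T, T]
r5 m[φ1→wind] = [T, T, T]
r5 m[φ2→slip] = [T, T, T]
r5 m[φ2→sprk] = [F, T, T]
r5 m[φ3→wind] = [T, F, T]
r5 m[φ3→sprk] = [T, T, T]
r5 m[slip→φ0] = [T, T, T]
r5 m[slip→φ1] = [T, T, T]
r5 m[slip→φ2] = [T, T, T]
r5 m[wind→φ1] = [T, F, T]
r5 m[wind→φ3] = [T, T, T]
r5 m[sprk→φ0] = [F, T, T]
r5 m[sprk→φ2] = [T, T, T]
r5 m[sprk→φ3] = [F, T, T]
r6 m[φ0→slip] = [T, T, T]
r6 m[φ0→sprk] = [T, T, T]
r6 m[φ1→slip] = [F, T, T]
r6 m[φ1→wind] = [T, T, T]
r6 m[φ2→slip] = [T, T, T]
r6 m[φ2→sprk] = [F, T, T]
r6 m[φ3→wind] = [T, F, T]
r6 m[φ3→sprk] = [T, T, T]
r6 m[slip→φ0] = [F, T, T]
r6 m[slip→φ1] = [T, T, T]
r6 m[slip→φ2] = [F, T, T]
r6 m[wind→φ1] = [T, F, T]
r6 m[wind→φ3] = [T, T, T]
r6 m[sprk→φ0] = [F, T, T]
r6 m[sprk→φ2] = [T, T, T]
r6 m[sprk→φ3] = [F, T, T]
no fixed point within 6 rounds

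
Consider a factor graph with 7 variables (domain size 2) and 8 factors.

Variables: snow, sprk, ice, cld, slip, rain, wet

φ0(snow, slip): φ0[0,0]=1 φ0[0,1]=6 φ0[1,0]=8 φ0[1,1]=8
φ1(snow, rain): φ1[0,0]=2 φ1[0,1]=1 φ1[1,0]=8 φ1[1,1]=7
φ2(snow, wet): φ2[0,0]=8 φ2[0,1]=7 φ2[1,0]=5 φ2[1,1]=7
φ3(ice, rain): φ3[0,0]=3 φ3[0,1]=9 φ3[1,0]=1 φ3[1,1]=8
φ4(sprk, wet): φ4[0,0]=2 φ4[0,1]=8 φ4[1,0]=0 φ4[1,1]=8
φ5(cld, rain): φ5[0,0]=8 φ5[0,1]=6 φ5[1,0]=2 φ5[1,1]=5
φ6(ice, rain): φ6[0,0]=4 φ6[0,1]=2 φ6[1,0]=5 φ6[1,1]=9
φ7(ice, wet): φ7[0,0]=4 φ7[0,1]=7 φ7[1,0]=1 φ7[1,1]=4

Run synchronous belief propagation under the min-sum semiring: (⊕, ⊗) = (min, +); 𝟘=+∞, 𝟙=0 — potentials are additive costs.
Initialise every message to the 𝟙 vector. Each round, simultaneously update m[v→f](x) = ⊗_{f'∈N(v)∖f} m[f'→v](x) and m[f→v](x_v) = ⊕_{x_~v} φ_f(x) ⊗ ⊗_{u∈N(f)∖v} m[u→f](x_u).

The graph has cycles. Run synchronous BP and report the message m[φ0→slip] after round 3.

message @ round 3 = [9, 14]

init: all messages = 𝟙 over 2 values
r1 m[φ0→snow] = [1, 8]
r1 m[φ0→slip] = [1, 6]
r1 m[φ1→snow] = [1, 7]
r1 m[φ1→rain] = [2, 1]
r1 m[φ2→snow] = [7, 5]
r1 m[φ2→wet] = [5, 7]
r1 m[φ3→ice] = [3, 1]
r1 m[φ3→rain] = [1, 8]
r1 m[φ4→sprk] = [2, 0]
r1 m[φ4→wet] = [0, 8]
r1 m[φ5→cld] = [6, 2]
r1 m[φ5→rain] = [2, 5]
r1 m[φ6→ice] = [2, 5]
r1 m[φ6→rain] = [4, 2]
r1 m[φ7→ice] = [4, 1]
r1 m[φ7→wet] = [1, 4]
r1 m[snow→φ0] = [0, 0]
r1 m[snow→φ1] = [0, 0]
r1 m[snow→φ2] = [0, 0]
r1 m[sprk→φ4] = [0, 0]
r1 m[ice→φ3] = [0, 0]
r1 m[ice→φ6] = [0, 0]
r1 m[ice→φ7] = [0, 0]
r1 m[cld→φ5] = [0, 0]
r1 m[slip→φ0] = [0, 0]
r1 m[rain→φ1] = [0, 0]
r1 m[rain→φ3] = [0, 0]
r1 m[rain→φ5] = [0, 0]
r1 m[rain→φ6] = [0, 0]
r1 m[wet→φ2] = [0, 0]
r1 m[wet→φ4] = [0, 0]
r1 m[wet→φ7] = [0, 0]
r2 m[φ0→snow] = [1, 8]
r2 m[φ0→slip] = [1, 6]
r2 m[φ1→snow] = [1, 7]
r2 m[φ1→rain] = [2, 1]
r2 m[φ2→snow] = [7, 5]
r2 m[φ2→wet] = [5, 7]
r2 m[φ3→ice] = [3, 1]
r2 m[φ3→rain] = [1, 8]
r2 m[φ4→sprk] = [2, 0]
r2 m[φ4→wet] = [0, 8]
r2 m[φ5→cld] = [6, 2]
r2 m[φ5→rain] = [2, 5]
r2 m[φ6→ice] = [2, 5]
r2 m[φ6→rain] = [4, 2]
r2 m[φ7→ice] = [4, 1]
r2 m[φ7→wet] = [1, 4]
r2 m[snow→φ0] = [8, 12]
r2 m[snow→φ1] = [8, 13]
r2 m[snow→φ2] = [2, 15]
r2 m[sprk→φ4] = [0, 0]
r2 m[ice→φ3] = [6, 6]
r2 m[ice→φ6] = [7, 2]
r2 m[ice→φ7] = [5, 6]
r2 m[cld→φ5] = [0, 0]
r2 m[slip→φ0] = [0, 0]
r2 m[rain→φ1] = [7, 15]
r2 m[rain→φ3] = [8, 8]
r2 m[rain→φ5] = [7, 11]
r2 m[rain→φ6] = [5, 14]
r2 m[wet→φ2] = [1, 12]
r2 m[wet→φ4] = [6, 11]
r2 m[wet→φ7] = [5, 15]
r3 m[φ0→snow] = [1, 8]
r3 m[φ0→slip] = [9, 14]
r3 m[φ1→snow] = [9, 15]
r3 m[φ1→rain] = [10, 9]
r3 m[φ2→snow] = [9, 6]
r3 m[φ2→wet] = [10, 9]
r3 m[φ3→ice] = [11, 9]
r3 m[φ3→rain] = [7, 14]
r3 m[φ4→sprk] = [8, 6]
r3 m[φ4→wet] = [0, 8]
r3 m[φ5→cld] = [15, 9]
r3 m[φ5→rain] = [2, 5]
r3 m[φ6→ice] = [9, 10]
r3 m[φ6→rain] = [7, 9]
r3 m[φ7→ice] = [9, 6]
r3 m[φ7→wet] = [7, 10]
r3 m[snow→φ0] = [8, 12]
r3 m[snow→φ1] = [8, 13]
r3 m[snow→φ2] = [2, 15]
r3 m[sprk→φ4] = [0, 0]
r3 m[ice→φ3] = [6, 6]
r3 m[ice→φ6] = [7, 2]
r3 m[ice→φ7] = [5, 6]
r3 m[cld→φ5] = [0, 0]
r3 m[slip→φ0] = [0, 0]
r3 m[rain→φ1] = [7, 15]
r3 m[rain→φ3] = [8, 8]
r3 m[rain→φ5] = [7, 11]
r3 m[rain→φ6] = [5, 14]
r3 m[wet→φ2] = [1, 12]
r3 m[wet→φ4] = [6, 11]
r3 m[wet→φ7] = [5, 15]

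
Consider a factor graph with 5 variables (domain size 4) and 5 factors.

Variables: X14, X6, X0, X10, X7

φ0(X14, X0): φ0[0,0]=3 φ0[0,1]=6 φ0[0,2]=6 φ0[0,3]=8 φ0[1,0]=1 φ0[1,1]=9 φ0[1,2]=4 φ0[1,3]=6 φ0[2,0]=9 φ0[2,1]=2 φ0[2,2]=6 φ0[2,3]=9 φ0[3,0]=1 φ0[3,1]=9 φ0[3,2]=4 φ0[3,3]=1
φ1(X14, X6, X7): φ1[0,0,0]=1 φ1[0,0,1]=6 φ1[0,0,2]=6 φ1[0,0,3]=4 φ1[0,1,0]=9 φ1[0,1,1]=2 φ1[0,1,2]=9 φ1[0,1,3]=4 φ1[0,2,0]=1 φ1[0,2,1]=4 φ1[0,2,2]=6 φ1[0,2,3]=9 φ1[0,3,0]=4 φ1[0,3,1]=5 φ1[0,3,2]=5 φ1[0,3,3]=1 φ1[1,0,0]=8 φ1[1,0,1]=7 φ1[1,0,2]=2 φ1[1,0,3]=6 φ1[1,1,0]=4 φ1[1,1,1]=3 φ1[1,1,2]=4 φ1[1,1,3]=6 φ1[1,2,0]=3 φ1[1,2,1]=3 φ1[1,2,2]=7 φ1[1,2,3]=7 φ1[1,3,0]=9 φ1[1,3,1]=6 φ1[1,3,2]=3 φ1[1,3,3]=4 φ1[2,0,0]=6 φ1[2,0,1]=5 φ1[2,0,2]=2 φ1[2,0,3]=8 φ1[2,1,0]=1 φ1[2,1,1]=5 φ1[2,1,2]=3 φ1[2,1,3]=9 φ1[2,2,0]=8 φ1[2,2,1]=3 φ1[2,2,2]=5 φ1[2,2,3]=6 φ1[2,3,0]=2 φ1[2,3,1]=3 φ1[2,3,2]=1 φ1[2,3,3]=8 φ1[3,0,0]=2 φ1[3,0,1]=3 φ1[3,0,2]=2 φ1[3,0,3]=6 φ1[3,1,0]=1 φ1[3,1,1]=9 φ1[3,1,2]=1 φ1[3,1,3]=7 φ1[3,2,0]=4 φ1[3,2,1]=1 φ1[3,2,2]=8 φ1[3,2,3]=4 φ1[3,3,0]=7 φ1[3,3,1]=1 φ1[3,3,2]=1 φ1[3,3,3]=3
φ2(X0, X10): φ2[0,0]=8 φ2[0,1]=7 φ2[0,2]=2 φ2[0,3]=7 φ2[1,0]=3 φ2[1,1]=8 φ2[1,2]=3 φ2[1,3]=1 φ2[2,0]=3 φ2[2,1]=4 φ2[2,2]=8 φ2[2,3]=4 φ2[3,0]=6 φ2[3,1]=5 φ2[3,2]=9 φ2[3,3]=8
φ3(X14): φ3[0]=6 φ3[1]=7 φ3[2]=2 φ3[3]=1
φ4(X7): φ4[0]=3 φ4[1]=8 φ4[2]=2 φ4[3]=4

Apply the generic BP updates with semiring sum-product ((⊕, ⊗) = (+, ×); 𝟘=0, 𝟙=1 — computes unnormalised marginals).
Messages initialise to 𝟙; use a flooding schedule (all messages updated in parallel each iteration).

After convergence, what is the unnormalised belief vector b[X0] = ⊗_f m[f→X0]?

init: all messages = 𝟙 over 4 values
r1 m[φ0→X14] = [23, 20, 26, 15]
r1 m[φ0→X0] = [14, 26, 20, 24]
r1 m[φ1→X14] = [76, 82, 75, 60]
r1 m[φ1→X6] = [74, 77, 79, 63]
r1 m[φ1→X7] = [70, 66, 65, 92]
r1 m[φ2→X0] = [24, 15, 19, 28]
r1 m[φ2→X10] = [20, 24, 22, 20]
r1 m[φ3→X14] = [6, 7, 2, 1]
r1 m[φ4→X7] = [3, 8, 2, 4]
r1 m[X14→φ0] = [1, 1, 1, 1]
r1 m[X14→φ1] = [1, 1, 1, 1]
r1 m[X14→φ3] = [1, 1, 1, 1]
r1 m[X6→φ1] = [1, 1, 1, 1]
r1 m[X0→φ0] = [1, 1, 1, 1]
r1 m[X0→φ2] = [1, 1, 1, 1]
r1 m[X10→φ2] = [1, 1, 1, 1]
r1 m[X7→φ1] = [1, 1, 1, 1]
r1 m[X7→φ4] = [1, 1, 1, 1]
r2 m[φ0→X14] = [23, 20, 26, 15]
r2 m[φ0→X0] = [14, 26, 20, 24]
r2 m[φ1→X14] = [76, 82, 75, 60]
r2 m[φ1→X6] = [74, 77, 79, 63]
r2 m[φ1→X7] = [70, 66, 65, 92]
r2 m[φ2→X0] = [24, 15, 19, 28]
r2 m[φ2→X10] = [20, 24, 22, 20]
r2 m[φ3→X14] = [6, 7, 2, 1]
r2 m[φ4→X7] = [3, 8, 2, 4]
r2 m[X14→φ0] = [456, 574, 150, 60]
r2 m[X14→φ1] = [138, 140, 52, 15]
r2 m[X14→φ3] = [1748, 1640, 1950, 900]
r2 m[X6→φ1] = [1, 1, 1, 1]
r2 m[X0→φ0] = [24, 15, 19, 28]
r2 m[X0→φ2] = [14, 26, 20, 24]
r2 m[X10→φ2] = [1, 1, 1, 1]
r2 m[X7→φ1] = [3, 8, 2, 4]
r2 m[X7→φ4] = [70, 66, 65, 92]
r3 m[φ0→X14] = [500, 403, 612, 263]
r3 m[φ0→X0] = [3352, 8742, 6172, 8502]
r3 m[φ1→X14] = [305, 348, 325, 258]
r3 m[φ1→X6] = [31780, 26141, 26998, 26661]
r3 m[φ1→X7] = [6524, 6048, 6580, 7616]
r3 m[φ2→X0] = [24, 15, 19, 28]
r3 m[φ2→X10] = [394, 506, 482, 396]
r3 m[φ3→X14] = [6, 7, 2, 1]
r3 m[φ4→X7] = [3, 8, 2, 4]
r3 m[X14→φ0] = [456, 574, 150, 60]
r3 m[X14→φ1] = [138, 140, 52, 15]
r3 m[X14→φ3] = [1748, 1640, 1950, 900]
r3 m[X6→φ1] = [1, 1, 1, 1]
r3 m[X0→φ0] = [24, 15, 19, 28]
r3 m[X0→φ2] = [14, 26, 20, 24]
r3 m[X10→φ2] = [1, 1, 1, 1]
r3 m[X7→φ1] = [3, 8, 2, 4]
r3 m[X7→φ4] = [70, 66, 65, 92]
r4 m[φ0→X14] = [500, 403, 612, 263]
r4 m[φ0→X0] = [3352, 8742, 6172, 8502]
r4 m[φ1→X14] = [305, 348, 325, 258]
r4 m[φ1→X6] = [31780, 26141, 26998, 26661]
r4 m[φ1→X7] = [6524, 6048, 6580, 7616]
r4 m[φ2→X0] = [24, 15, 19, 28]
r4 m[φ2→X10] = [394, 506, 482, 396]
r4 m[φ3→X14] = [6, 7, 2, 1]
r4 m[φ4→X7] = [3, 8, 2, 4]
r4 m[X14→φ0] = [1830, 2436, 650, 258]
r4 m[X14→φ1] = [3000, 2821, 1224, 263]
r4 m[X14→φ3] = [152500, 140244, 198900, 67854]
r4 m[X6→φ1] = [1, 1, 1, 1]
r4 m[X0→φ0] = [24, 15, 19, 28]
r4 m[X0→φ2] = [3352, 8742, 6172, 8502]
r4 m[X10→φ2] = [1, 1, 1, 1]
r4 m[X7→φ1] = [3, 8, 2, 4]
r4 m[X7→φ4] = [6524, 6048, 6580, 7616]
r5 m[φ0→X14] = [500, 403, 612, 263]
r5 m[φ0→X0] = [14034, 36526, 25656, 35364]
r5 m[φ1→X14] = [305, 348, 325, 258]
r5 m[φ1→X6] = [671978, 554483, 574619, 561282]
r5 m[φ1→X7] = [137194, 127865, 139756, 162087]
r5 m[φ2→X0] = [24, 15, 19, 28]
r5 m[φ2→X10] = [122570, 160598, 158824, 124910]
r5 m[φ3→X14] = [6, 7, 2, 1]
r5 m[φ4→X7] = [3, 8, 2, 4]
r5 m[X14→φ0] = [1830, 2436, 650, 258]
r5 m[X14→φ1] = [3000, 2821, 1224, 263]
r5 m[X14→φ3] = [152500, 140244, 198900, 67854]
r5 m[X6→φ1] = [1, 1, 1, 1]
r5 m[X0→φ0] = [24, 15, 19, 28]
r5 m[X0→φ2] = [3352, 8742, 6172, 8502]
r5 m[X10→φ2] = [1, 1, 1, 1]
r5 m[X7→φ1] = [3, 8, 2, 4]
r5 m[X7→φ4] = [6524, 6048, 6580, 7616]
r6 m[φ0→X14] = [500, 403, 612, 263]
r6 m[φ0→X0] = [14034, 36526, 25656, 35364]
r6 m[φ1→X14] = [305, 348, 325, 258]
r6 m[φ1→X6] = [671978, 554483, 574619, 561282]
r6 m[φ1→X7] = [137194, 127865, 139756, 162087]
r6 m[φ2→X0] = [24, 15, 19, 28]
r6 m[φ2→X10] = [122570, 160598, 158824, 124910]
r6 m[φ3→X14] = [6, 7, 2, 1]
r6 m[φ4→X7] = [3, 8, 2, 4]
r6 m[X14→φ0] = [1830, 2436, 650, 258]
r6 m[X14→φ1] = [3000, 2821, 1224, 263]
r6 m[X14→φ3] = [152500, 140244, 198900, 67854]
r6 m[X6→φ1] = [1, 1, 1, 1]
r6 m[X0→φ0] = [24, 15, 19, 28]
r6 m[X0→φ2] = [14034, 36526, 25656, 35364]
r6 m[X10→φ2] = [1, 1, 1, 1]
r6 m[X7→φ1] = [3, 8, 2, 4]
r6 m[X7→φ4] = [137194, 127865, 139756, 162087]
r7 m[φ0→X14] = [500, 403, 612, 263]
r7 m[φ0→X0] = [14034, 36526, 25656, 35364]
r7 m[φ1→X14] = [305, 348, 325, 258]
r7 m[φ1→X6] = [671978, 554483, 574619, 561282]
r7 m[φ1→X7] = [137194, 127865, 139756, 162087]
r7 m[φ2→X0] = [24, 15, 19, 28]
r7 m[φ2→X10] = [511002, 669890, 661170, 520300]
r7 m[φ3→X14] = [6, 7, 2, 1]
r7 m[φ4→X7] = [3, 8, 2, 4]
r7 m[X14→φ0] = [1830, 2436, 650, 258]
r7 m[X14→φ1] = [3000, 2821, 1224, 263]
r7 m[X14→φ3] = [152500, 140244, 198900, 67854]
r7 m[X6→φ1] = [1, 1, 1, 1]
r7 m[X0→φ0] = [24, 15, 19, 28]
r7 m[X0→φ2] = [14034, 36526, 25656, 35364]
r7 m[X10→φ2] = [1, 1, 1, 1]
r7 m[X7→φ1] = [3, 8, 2, 4]
r7 m[X7→φ4] = [137194, 127865, 139756, 162087]
r8 m[φ0→X14] = [500, 403, 612, 263]
r8 m[φ0→X0] = [14034, 36526, 25656, 35364]
r8 m[φ1→X14] = [305, 348, 325, 258]
r8 m[φ1→X6] = [671978, 554483, 574619, 561282]
r8 m[φ1→X7] = [137194, 127865, 139756, 162087]
r8 m[φ2→X0] = [24, 15, 19, 28]
r8 m[φ2→X10] = [511002, 669890, 661170, 520300]
r8 m[φ3→X14] = [6, 7, 2, 1]
r8 m[φ4→X7] = [3, 8, 2, 4]
r8 m[X14→φ0] = [1830, 2436, 650, 258]
r8 m[X14→φ1] = [3000, 2821, 1224, 263]
r8 m[X14→φ3] = [152500, 140244, 198900, 67854]
r8 m[X6→φ1] = [1, 1, 1, 1]
r8 m[X0→φ0] = [24, 15, 19, 28]
r8 m[X0→φ2] = [14034, 36526, 25656, 35364]
r8 m[X10→φ2] = [1, 1, 1, 1]
r8 m[X7→φ1] = [3, 8, 2, 4]
r8 m[X7→φ4] = [137194, 127865, 139756, 162087]
fixed point reached at round 8
b[X0] = ⊗ incoming = [336816, 547890, 487464, 990192]

b[X0] = [336816, 547890, 487464, 990192]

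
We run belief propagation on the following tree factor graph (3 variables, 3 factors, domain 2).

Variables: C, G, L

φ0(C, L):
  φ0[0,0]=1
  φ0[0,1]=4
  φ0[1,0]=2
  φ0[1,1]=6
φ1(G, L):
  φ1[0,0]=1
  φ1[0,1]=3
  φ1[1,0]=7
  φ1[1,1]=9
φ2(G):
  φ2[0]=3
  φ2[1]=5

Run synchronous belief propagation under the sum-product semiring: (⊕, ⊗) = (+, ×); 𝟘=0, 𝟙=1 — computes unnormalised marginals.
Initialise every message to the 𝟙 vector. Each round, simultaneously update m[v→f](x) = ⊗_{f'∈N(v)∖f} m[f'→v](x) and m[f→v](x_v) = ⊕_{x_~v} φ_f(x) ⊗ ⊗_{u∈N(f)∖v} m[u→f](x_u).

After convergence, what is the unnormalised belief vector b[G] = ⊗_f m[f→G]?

init: all messages = 𝟙 over 2 values
r1 m[φ0→C] = [5, 8]
r1 m[φ0→L] = [3, 10]
r1 m[φ1→G] = [4, 16]
r1 m[φ1→L] = [8, 12]
r1 m[φ2→G] = [3, 5]
r1 m[C→φ0] = [1, 1]
r1 m[G→φ1] = [1, 1]
r1 m[G→φ2] = [1, 1]
r1 m[L→φ0] = [1, 1]
r1 m[L→φ1] = [1, 1]
r2 m[φ0→C] = [5, 8]
r2 m[φ0→L] = [3, 10]
r2 m[φ1→G] = [4, 16]
r2 m[φ1→L] = [8, 12]
r2 m[φ2→G] = [3, 5]
r2 m[C→φ0] = [1, 1]
r2 m[G→φ1] = [3, 5]
r2 m[G→φ2] = [4, 16]
r2 m[L→φ0] = [8, 12]
r2 m[L→φ1] = [3, 10]
r3 m[φ0→C] = [56, 88]
r3 m[φ0→L] = [3, 10]
r3 m[φ1→G] = [33, 111]
r3 m[φ1→L] = [38, 54]
r3 m[φ2→G] = [3, 5]
r3 m[C→φ0] = [1, 1]
r3 m[G→φ1] = [3, 5]
r3 m[G→φ2] = [4, 16]
r3 m[L→φ0] = [8, 12]
r3 m[L→φ1] = [3, 10]
r4 m[φ0→C] = [56, 88]
r4 m[φ0→L] = [3, 10]
r4 m[φ1→G] = [33, 111]
r4 m[φ1→L] = [38, 54]
r4 m[φ2→G] = [3, 5]
r4 m[C→φ0] = [1, 1]
r4 m[G→φ1] = [3, 5]
r4 m[G→φ2] = [33, 111]
r4 m[L→φ0] = [38, 54]
r4 m[L→φ1] = [3, 10]
r5 m[φ0→C] = [254, 400]
r5 m[φ0→L] = [3, 10]
r5 m[φ1→G] = [33, 111]
r5 m[φ1→L] = [38, 54]
r5 m[φ2→G] = [3, 5]
r5 m[C→φ0] = [1, 1]
r5 m[G→φ1] = [3, 5]
r5 m[G→φ2] = [33, 111]
r5 m[L→φ0] = [38, 54]
r5 m[L→φ1] = [3, 10]
r6 m[φ0→C] = [254, 400]
r6 m[φ0→L] = [3, 10]
r6 m[φ1→G] = [33, 111]
r6 m[φ1→L] = [38, 54]
r6 m[φ2→G] = [3, 5]
r6 m[C→φ0] = [1, 1]
r6 m[G→φ1] = [3, 5]
r6 m[G→φ2] = [33, 111]
r6 m[L→φ0] = [38, 54]
r6 m[L→φ1] = [3, 10]
fixed point reached at round 6
b[G] = ⊗ incoming = [99, 555]

b[G] = [99, 555]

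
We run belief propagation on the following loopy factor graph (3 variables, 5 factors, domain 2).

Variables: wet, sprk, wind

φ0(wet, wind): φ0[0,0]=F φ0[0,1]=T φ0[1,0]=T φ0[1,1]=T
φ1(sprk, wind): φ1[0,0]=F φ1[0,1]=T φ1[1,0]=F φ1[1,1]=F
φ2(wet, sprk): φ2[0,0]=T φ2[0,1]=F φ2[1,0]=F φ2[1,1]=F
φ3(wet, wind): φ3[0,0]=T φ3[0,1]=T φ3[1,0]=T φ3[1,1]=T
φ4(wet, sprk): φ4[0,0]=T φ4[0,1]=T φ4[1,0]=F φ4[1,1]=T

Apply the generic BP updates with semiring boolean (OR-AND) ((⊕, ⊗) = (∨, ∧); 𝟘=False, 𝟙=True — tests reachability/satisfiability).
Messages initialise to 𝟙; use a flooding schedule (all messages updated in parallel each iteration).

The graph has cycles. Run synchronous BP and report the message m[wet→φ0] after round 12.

init: all messages = 𝟙 over 2 values
r1 m[φ0→wet] = [T, T]
r1 m[φ0→wind] = [T, T]
r1 m[φ1→sprk] = [T, F]
r1 m[φ1→wind] = [F, T]
r1 m[φ2→wet] = [T, F]
r1 m[φ2→sprk] = [T, F]
r1 m[φ3→wet] = [T, T]
r1 m[φ3→wind] = [T, T]
r1 m[φ4→wet] = [T, T]
r1 m[φ4→sprk] = [T, T]
r1 m[wet→φ0] = [T, T]
r1 m[wet→φ2] = [T, T]
r1 m[wet→φ3] = [T, T]
r1 m[wet→φ4] = [T, T]
r1 m[sprk→φ1] = [T, T]
r1 m[sprk→φ2] = [T, T]
r1 m[sprk→φ4] = [T, T]
r1 m[wind→φ0] = [T, T]
r1 m[wind→φ1] = [T, T]
r1 m[wind→φ3] = [T, T]
r2 m[φ0→wet] = [T, T]
r2 m[φ0→wind] = [T, T]
r2 m[φ1→sprk] = [T, F]
r2 m[φ1→wind] = [F, T]
r2 m[φ2→wet] = [T, F]
r2 m[φ2→sprk] = [T, F]
r2 m[φ3→wet] = [T, T]
r2 m[φ3→wind] = [T, T]
r2 m[φ4→wet] = [T, T]
r2 m[φ4→sprk] = [T, T]
r2 m[wet→φ0] = [T, F]
r2 m[wet→φ2] = [T, T]
r2 m[wet→φ3] = [T, F]
r2 m[wet→φ4] = [T, F]
r2 m[sprk→φ1] = [T, F]
r2 m[sprk→φ2] = [T, F]
r2 m[sprk→φ4] = [T, F]
r2 m[wind→φ0] = [F, T]
r2 m[wind→φ1] = [T, T]
r2 m[wind→φ3] = [F, T]
r3 m[φ0→wet] = [T, T]
r3 m[φ0→wind] = [F, T]
r3 m[φ1→sprk] = [T, F]
r3 m[φ1→wind] = [F, T]
r3 m[φ2→wet] = [T, F]
r3 m[φ2→sprk] = [T, F]
r3 m[φ3→wet] = [T, T]
r3 m[φ3→wind] = [T, T]
r3 m[φ4→wet] = [T, F]
r3 m[φ4→sprk] = [T, T]
r3 m[wet→φ0] = [T, F]
r3 m[wet→φ2] = [T, T]
r3 m[wet→φ3] = [T, F]
r3 m[wet→φ4] = [T, F]
r3 m[sprk→φ1] = [T, F]
r3 m[sprk→φ2] = [T, F]
r3 m[sprk→φ4] = [T, F]
r3 m[wind→φ0] = [F, T]
r3 m[wind→φ1] = [T, T]
r3 m[wind→φ3] = [F, T]
r4 m[φ0→wet] = [T, T]
r4 m[φ0→wind] = [F, T]
r4 m[φ1→sprk] = [T, F]
r4 m[φ1→wind] = [F, T]
r4 m[φ2→wet] = [T, F]
r4 m[φ2→sprk] = [T, F]
r4 m[φ3→wet] = [T, T]
r4 m[φ3→wind] = [T, T]
r4 m[φ4→wet] = [T, F]
r4 m[φ4→sprk] = [T, T]
r4 m[wet→φ0] = [T, F]
r4 m[wet→φ2] = [T, F]
r4 m[wet→φ3] = [T, F]
r4 m[wet→φ4] = [T, F]
r4 m[sprk→φ1] = [T, F]
r4 m[sprk→φ2] = [T, F]
r4 m[sprk→φ4] = [T, F]
r4 m[wind→φ0] = [F, T]
r4 m[wind→φ1] = [F, T]
r4 m[wind→φ3] = [F, T]
r5 m[φ0→wet] = [T, T]
r5 m[φ0→wind] = [F, T]
r5 m[φ1→sprk] = [T, F]
r5 m[φ1→wind] = [F, T]
r5 m[φ2→wet] = [T, F]
r5 m[φ2→sprk] = [T, F]
r5 m[φ3→wet] = [T, T]
r5 m[φ3→wind] = [T, T]
r5 m[φ4→wet] = [T, F]
r5 m[φ4→sprk] = [T, T]
r5 m[wet→φ0] = [T, F]
r5 m[wet→φ2] = [T, F]
r5 m[wet→φ3] = [T, F]
r5 m[wet→φ4] = [T, F]
r5 m[sprk→φ1] = [T, F]
r5 m[sprk→φ2] = [T, F]
r5 m[sprk→φ4] = [T, F]
r5 m[wind→φ0] = [F, T]
r5 m[wind→φ1] = [F, T]
r5 m[wind→φ3] = [F, T]
r6 m[φ0→wet] = [T, T]
r6 m[φ0→wind] = [F, T]
r6 m[φ1→sprk] = [T, F]
r6 m[φ1→wind] = [F, T]
r6 m[φ2→wet] = [T, F]
r6 m[φ2→sprk] = [T, F]
r6 m[φ3→wet] = [T, T]
r6 m[φ3→wind] = [T, T]
r6 m[φ4→wet] = [T, F]
r6 m[φ4→sprk] = [T, T]
r6 m[wet→φ0] = [T, F]
r6 m[wet→φ2] = [T, F]
r6 m[wet→φ3] = [T, F]
r6 m[wet→φ4] = [T, F]
r6 m[sprk→φ1] = [T, F]
r6 m[sprk→φ2] = [T, F]
r6 m[sprk→φ4] = [T, F]
r6 m[wind→φ0] = [F, T]
r6 m[wind→φ1] = [F, T]
r6 m[wind→φ3] = [F, T]
r7 m[φ0→wet] = [T, T]
r7 m[φ0→wind] = [F, T]
r7 m[φ1→sprk] = [T, F]
r7 m[φ1→wind] = [F, T]
r7 m[φ2→wet] = [T, F]
r7 m[φ2→sprk] = [T, F]
r7 m[φ3→wet] = [T, T]
r7 m[φ3→wind] = [T, T]
r7 m[φ4→wet] = [T, F]
r7 m[φ4→sprk] = [T, T]
r7 m[wet→φ0] = [T, F]
r7 m[wet→φ2] = [T, F]
r7 m[wet→φ3] = [T, F]
r7 m[wet→φ4] = [T, F]
r7 m[sprk→φ1] = [T, F]
r7 m[sprk→φ2] = [T, F]
r7 m[sprk→φ4] = [T, F]
r7 m[wind→φ0] = [F, T]
r7 m[wind→φ1] = [F, T]
r7 m[wind→φ3] = [F, T]
r8 m[φ0→wet] = [T, T]
r8 m[φ0→wind] = [F, T]
r8 m[φ1→sprk] = [T, F]
r8 m[φ1→wind] = [F, T]
r8 m[φ2→wet] = [T, F]
r8 m[φ2→sprk] = [T, F]
r8 m[φ3→wet] = [T, T]
r8 m[φ3→wind] = [T, T]
r8 m[φ4→wet] = [T, F]
r8 m[φ4→sprk] = [T, T]
r8 m[wet→φ0] = [T, F]
r8 m[wet→φ2] = [T, F]
r8 m[wet→φ3] = [T, F]
r8 m[wet→φ4] = [T, F]
r8 m[sprk→φ1] = [T, F]
r8 m[sprk→φ2] = [T, F]
r8 m[sprk→φ4] = [T, F]
r8 m[wind→φ0] = [F, T]
r8 m[wind→φ1] = [F, T]
r8 m[wind→φ3] = [F, T]
r9 m[φ0→wet] = [T, T]
r9 m[φ0→wind] = [F, T]
r9 m[φ1→sprk] = [T, F]
r9 m[φ1→wind] = [F, T]
r9 m[φ2→wet] = [T, F]
r9 m[φ2→sprk] = [T, F]
r9 m[φ3→wet] = [T, T]
r9 m[φ3→wind] = [T, T]
r9 m[φ4→wet] = [T, F]
r9 m[φ4→sprk] = [T, T]
r9 m[wet→φ0] = [T, F]
r9 m[wet→φ2] = [T, F]
r9 m[wet→φ3] = [T, F]
r9 m[wet→φ4] = [T, F]
r9 m[sprk→φ1] = [T, F]
r9 m[sprk→φ2] = [T, F]
r9 m[sprk→φ4] = [T, F]
r9 m[wind→φ0] = [F, T]
r9 m[wind→φ1] = [F, T]
r9 m[wind→φ3] = [F, T]
r10 m[φ0→wet] = [T, T]
r10 m[φ0→wind] = [F, T]
r10 m[φ1→sprk] = [T, F]
r10 m[φ1→wind] = [F, T]
r10 m[φ2→wet] = [T, F]
r10 m[φ2→sprk] = [T, F]
r10 m[φ3→wet] = [T, T]
r10 m[φ3→wind] = [T, T]
r10 m[φ4→wet] = [T, F]
r10 m[φ4→sprk] = [T, T]
r10 m[wet→φ0] = [T, F]
r10 m[wet→φ2] = [T, F]
r10 m[wet→φ3] = [T, F]
r10 m[wet→φ4] = [T, F]
r10 m[sprk→φ1] = [T, F]
r10 m[sprk→φ2] = [T, F]
r10 m[sprk→φ4] = [T, F]
r10 m[wind→φ0] = [F, T]
r10 m[wind→φ1] = [F, T]
r10 m[wind→φ3] = [F, T]
r11 m[φ0→wet] = [T, T]
r11 m[φ0→wind] = [F, T]
r11 m[φ1→sprk] = [T, F]
r11 m[φ1→wind] = [F, T]
r11 m[φ2→wet] = [T, F]
r11 m[φ2→sprk] = [T, F]
r11 m[φ3→wet] = [T, T]
r11 m[φ3→wind] = [T, T]
r11 m[φ4→wet] = [T, F]
r11 m[φ4→sprk] = [T, T]
r11 m[wet→φ0] = [T, F]
r11 m[wet→φ2] = [T, F]
r11 m[wet→φ3] = [T, F]
r11 m[wet→φ4] = [T, F]
r11 m[sprk→φ1] = [T, F]
r11 m[sprk→φ2] = [T, F]
r11 m[sprk→φ4] = [T, F]
r11 m[wind→φ0] = [F, T]
r11 m[wind→φ1] = [F, T]
r11 m[wind→φ3] = [F, T]
r12 m[φ0→wet] = [T, T]
r12 m[φ0→wind] = [F, T]
r12 m[φ1→sprk] = [T, F]
r12 m[φ1→wind] = [F, T]
r12 m[φ2→wet] = [T, F]
r12 m[φ2→sprk] = [T, F]
r12 m[φ3→wet] = [T, T]
r12 m[φ3→wind] = [T, T]
r12 m[φ4→wet] = [T, F]
r12 m[φ4→sprk] = [T, T]
r12 m[wet→φ0] = [T, F]
r12 m[wet→φ2] = [T, F]
r12 m[wet→φ3] = [T, F]
r12 m[wet→φ4] = [T, F]
r12 m[sprk→φ1] = [T, F]
r12 m[sprk→φ2] = [T, F]
r12 m[sprk→φ4] = [T, F]
r12 m[wind→φ0] = [F, T]
r12 m[wind→φ1] = [F, T]
r12 m[wind→φ3] = [F, T]
fixed point reached at round 5

message @ round 12 = [T, F]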